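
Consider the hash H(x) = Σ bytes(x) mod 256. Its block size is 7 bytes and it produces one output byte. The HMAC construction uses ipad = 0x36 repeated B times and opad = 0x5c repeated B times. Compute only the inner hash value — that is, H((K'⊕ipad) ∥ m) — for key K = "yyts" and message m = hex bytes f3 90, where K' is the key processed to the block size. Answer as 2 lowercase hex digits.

4a

Key "yyts" = 79 79 74 73 is 4 bytes ≤ B = 7; zero-pad to 7 bytes: K' = 79 79 74 73 00 00 00.
K' ⊕ ipad = 4f 4f 42 45 36 36 36.
Inner input = 4f 4f 42 45 36 36 36 ∥ f3 90.
Inner hash: sum = 79+79+66+69+54+54+54+243+144 = 842; mod 256 = 74 → 4a.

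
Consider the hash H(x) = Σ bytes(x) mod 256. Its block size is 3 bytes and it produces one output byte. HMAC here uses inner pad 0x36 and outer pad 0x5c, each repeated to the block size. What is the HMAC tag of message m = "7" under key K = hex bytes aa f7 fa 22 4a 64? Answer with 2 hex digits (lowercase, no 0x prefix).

Key hex bytes aa f7 fa 22 4a 64 is 6 bytes > B = 3, so hash it first: H(key) = 6b, then zero-pad to 3 bytes: K' = 6b 00 00.
K' ⊕ ipad = 5d 36 36.  K' ⊕ opad = 37 5c 5c.
Inner input = (K'⊕ipad) ∥ m = 5d 36 36 ∥ 37.
Inner hash: sum = 93+54+54+55 = 256; mod 256 = 0 → 00.
Outer input = (K'⊕opad) ∥ inner = 37 5c 5c ∥ 00.
Outer hash (tag): sum = 55+92+92+0 = 239 → ef.

ef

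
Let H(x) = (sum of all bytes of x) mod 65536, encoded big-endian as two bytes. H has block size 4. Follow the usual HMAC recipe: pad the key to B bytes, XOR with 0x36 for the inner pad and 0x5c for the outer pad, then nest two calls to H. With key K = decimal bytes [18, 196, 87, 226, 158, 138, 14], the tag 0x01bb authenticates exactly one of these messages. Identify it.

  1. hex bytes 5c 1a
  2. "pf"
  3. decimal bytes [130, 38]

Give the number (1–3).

Key decimal bytes [18, 196, 87, 226, 158, 138, 14] = 12 c4 57 e2 9e 8a 0e is 7 bytes > B = 4, so hash it first: H(key) = 03 45, then zero-pad to 4 bytes: K' = 03 45 00 00.
K' ⊕ ipad = 35 73 36 36; K' ⊕ opad = 5f 19 5c 5c.
m1: inner = H(35 73 36 36 5c 1a) = 01 8a; tag = H(5f 19 5c 5c 01 8a) = 01bb ← matches
m2: inner = H(35 73 36 36 70 66) = 01 ea; tag = H(5f 19 5c 5c 01 ea) = 021b
m3: inner = H(35 73 36 36 82 26) = 01 bc; tag = H(5f 19 5c 5c 01 bc) = 01ed

1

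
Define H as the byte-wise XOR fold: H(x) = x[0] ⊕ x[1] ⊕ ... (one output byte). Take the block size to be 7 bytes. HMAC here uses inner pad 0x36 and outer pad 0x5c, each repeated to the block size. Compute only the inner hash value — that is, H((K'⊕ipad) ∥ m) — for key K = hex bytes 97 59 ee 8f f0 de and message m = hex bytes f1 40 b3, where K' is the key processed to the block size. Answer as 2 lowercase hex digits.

b5

Key hex bytes 97 59 ee 8f f0 de is 6 bytes ≤ B = 7; zero-pad to 7 bytes: K' = 97 59 ee 8f f0 de 00.
K' ⊕ ipad = a1 6f d8 b9 c6 e8 36.
Inner input = a1 6f d8 b9 c6 e8 36 ∥ f1 40 b3.
Inner hash: XOR a1⊕6f⊕d8⊕b9⊕c6⊕e8⊕36⊕f1⊕40⊕b3 = b5.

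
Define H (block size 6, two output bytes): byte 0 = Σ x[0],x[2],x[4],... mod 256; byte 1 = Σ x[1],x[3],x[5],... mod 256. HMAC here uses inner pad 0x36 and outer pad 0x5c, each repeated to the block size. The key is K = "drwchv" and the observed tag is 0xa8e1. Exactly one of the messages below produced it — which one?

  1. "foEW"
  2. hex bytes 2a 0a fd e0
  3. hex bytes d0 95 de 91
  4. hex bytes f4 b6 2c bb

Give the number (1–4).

4

Key "drwchv" = 64 72 77 63 68 76 is exactly B = 6 bytes: K' = 64 72 77 63 68 76.
K' ⊕ ipad = 52 44 41 55 5e 40; K' ⊕ opad = 38 2e 2b 3f 34 2a.
m1: inner = H(52 44 41 55 5e 40 66 6f 45 57) = 9c 9f; tag = H(38 2e 2b 3f 34 2a 9c 9f) = 3336
m2: inner = H(52 44 41 55 5e 40 2a 0a fd e0) = 18 c3; tag = H(38 2e 2b 3f 34 2a 18 c3) = af5a
m3: inner = H(52 44 41 55 5e 40 d0 95 de 91) = 9f ff; tag = H(38 2e 2b 3f 34 2a 9f ff) = 3696
m4: inner = H(52 44 41 55 5e 40 f4 b6 2c bb) = 11 4a; tag = H(38 2e 2b 3f 34 2a 11 4a) = a8e1 ← matches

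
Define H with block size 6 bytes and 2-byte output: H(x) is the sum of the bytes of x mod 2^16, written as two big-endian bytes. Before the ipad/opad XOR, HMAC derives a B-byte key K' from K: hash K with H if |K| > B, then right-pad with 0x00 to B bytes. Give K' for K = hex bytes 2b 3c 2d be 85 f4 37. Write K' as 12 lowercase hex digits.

|K| = 7 > B = 6, so first hash the key.
H(K): sum = 43+60+45+190+133+244+55 = 770 → 03 02.
Zero-pad H(K) = 03 02 to 6 bytes: K' = 03 02 00 00 00 00.

030200000000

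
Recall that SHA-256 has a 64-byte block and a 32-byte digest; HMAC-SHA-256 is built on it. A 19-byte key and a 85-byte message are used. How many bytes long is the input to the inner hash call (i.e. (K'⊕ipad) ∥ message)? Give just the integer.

Key is 19 ≤ 64 bytes, zero-padded: |K'| = 64.
Inner input = (K'⊕ipad) ∥ m → 64 + 85 = 149 bytes.

149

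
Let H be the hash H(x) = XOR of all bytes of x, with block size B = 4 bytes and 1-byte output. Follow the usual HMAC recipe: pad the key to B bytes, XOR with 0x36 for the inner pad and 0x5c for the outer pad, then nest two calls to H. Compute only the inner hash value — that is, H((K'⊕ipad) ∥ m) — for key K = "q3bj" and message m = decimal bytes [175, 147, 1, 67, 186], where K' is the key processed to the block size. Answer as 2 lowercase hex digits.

8e

Key "q3bj" = 71 33 62 6a is exactly B = 4 bytes: K' = 71 33 62 6a.
K' ⊕ ipad = 47 05 54 5c.
Inner input = 47 05 54 5c ∥ af 93 01 43 ba.
Inner hash: XOR 47⊕05⊕54⊕5c⊕af⊕93⊕01⊕43⊕ba = 8e.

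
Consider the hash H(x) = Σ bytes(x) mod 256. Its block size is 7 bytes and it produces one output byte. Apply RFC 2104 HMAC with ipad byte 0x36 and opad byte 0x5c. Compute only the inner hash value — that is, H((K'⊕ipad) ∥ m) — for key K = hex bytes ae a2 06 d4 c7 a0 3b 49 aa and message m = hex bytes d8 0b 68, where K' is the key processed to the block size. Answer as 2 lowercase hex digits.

Key hex bytes ae a2 06 d4 c7 a0 3b 49 aa is 9 bytes > B = 7, so hash it first: H(key) = bf, then zero-pad to 7 bytes: K' = bf 00 00 00 00 00 00.
K' ⊕ ipad = 89 36 36 36 36 36 36.
Inner input = 89 36 36 36 36 36 36 ∥ d8 0b 68.
Inner hash: sum = 137+54+54+54+54+54+54+216+11+104 = 792; mod 256 = 24 → 18.

18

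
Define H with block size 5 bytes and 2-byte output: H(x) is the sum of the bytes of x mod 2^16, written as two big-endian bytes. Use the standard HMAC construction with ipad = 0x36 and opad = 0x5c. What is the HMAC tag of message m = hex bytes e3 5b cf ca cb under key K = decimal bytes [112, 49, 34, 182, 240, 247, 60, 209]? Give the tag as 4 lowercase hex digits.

Key decimal bytes [112, 49, 34, 182, 240, 247, 60, 209] = 70 31 22 b6 f0 f7 3c d1 is 8 bytes > B = 5, so hash it first: H(key) = 04 6d, then zero-pad to 5 bytes: K' = 04 6d 00 00 00.
K' ⊕ ipad = 32 5b 36 36 36.  K' ⊕ opad = 58 31 5c 5c 5c.
Inner input = (K'⊕ipad) ∥ m = 32 5b 36 36 36 ∥ e3 5b cf ca cb.
Inner hash: sum = 50+91+54+54+54+227+91+207+202+203 = 1233 → 04 d1.
Outer input = (K'⊕opad) ∥ inner = 58 31 5c 5c 5c ∥ 04 d1.
Outer hash (tag): sum = 88+49+92+92+92+4+209 = 626 → 02 72.

0272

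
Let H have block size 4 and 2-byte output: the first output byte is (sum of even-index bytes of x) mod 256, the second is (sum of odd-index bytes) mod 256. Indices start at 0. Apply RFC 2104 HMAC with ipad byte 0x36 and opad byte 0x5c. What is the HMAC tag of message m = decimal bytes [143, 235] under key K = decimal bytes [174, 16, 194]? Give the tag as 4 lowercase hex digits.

Key decimal bytes [174, 16, 194] = ae 10 c2 is 3 bytes ≤ B = 4; zero-pad to 4 bytes: K' = ae 10 c2 00.
K' ⊕ ipad = 98 26 f4 36.  K' ⊕ opad = f2 4c 9e 5c.
Inner input = (K'⊕ipad) ∥ m = 98 26 f4 36 ∥ 8f eb.
Inner hash: even-index sum = 539 mod 256 = 27; odd-index sum = 327 mod 256 = 71 → 1b 47.
Outer input = (K'⊕opad) ∥ inner = f2 4c 9e 5c ∥ 1b 47.
Outer hash (tag): even-index sum = 427 mod 256 = 171; odd-index sum = 239 mod 256 = 239 → ab ef.

abef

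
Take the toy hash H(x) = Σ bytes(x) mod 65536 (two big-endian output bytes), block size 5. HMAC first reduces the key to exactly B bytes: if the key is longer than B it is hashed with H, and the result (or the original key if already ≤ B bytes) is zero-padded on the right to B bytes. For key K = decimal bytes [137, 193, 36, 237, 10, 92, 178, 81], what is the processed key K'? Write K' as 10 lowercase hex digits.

|K| = 8 > B = 5, so first hash the key.
H(K): sum = 137+193+36+237+10+92+178+81 = 964 → 03 c4.
Zero-pad H(K) = 03 c4 to 5 bytes: K' = 03 c4 00 00 00.

03c4000000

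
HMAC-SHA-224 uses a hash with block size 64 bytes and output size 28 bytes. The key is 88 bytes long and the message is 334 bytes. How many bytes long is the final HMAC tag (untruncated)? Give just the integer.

28

The tag is one SHA-224 digest: 28 bytes.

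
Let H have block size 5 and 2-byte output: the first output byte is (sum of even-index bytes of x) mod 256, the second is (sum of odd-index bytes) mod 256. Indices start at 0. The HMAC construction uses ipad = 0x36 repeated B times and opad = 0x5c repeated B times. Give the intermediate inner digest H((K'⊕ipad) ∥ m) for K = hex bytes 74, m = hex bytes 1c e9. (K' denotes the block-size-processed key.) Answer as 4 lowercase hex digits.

Key hex bytes 74 is 1 byte ≤ B = 5; zero-pad to 5 bytes: K' = 74 00 00 00 00.
K' ⊕ ipad = 42 36 36 36 36.
Inner input = 42 36 36 36 36 ∥ 1c e9.
Inner hash: even-index sum = 407 mod 256 = 151; odd-index sum = 136 mod 256 = 136 → 97 88.

9788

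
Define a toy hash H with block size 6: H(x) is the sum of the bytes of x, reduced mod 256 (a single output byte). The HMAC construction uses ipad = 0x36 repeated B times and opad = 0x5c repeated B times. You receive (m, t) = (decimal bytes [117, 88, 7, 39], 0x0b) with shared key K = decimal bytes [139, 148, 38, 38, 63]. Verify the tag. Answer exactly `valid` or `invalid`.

Key decimal bytes [139, 148, 38, 38, 63] = 8b 94 26 26 3f is 5 bytes ≤ B = 6; zero-pad to 6 bytes: K' = 8b 94 26 26 3f 00.
K' ⊕ ipad = bd a2 10 10 09 36; K' ⊕ opad = d7 c8 7a 7a 63 5c.
Inner hash: sum = 189+162+16+16+9+54+117+88+7+39 = 697; mod 256 = 185 → b9.
Outer hash (recomputed tag): sum = 215+200+122+122+99+92+185 = 1035; mod 256 = 11 → 0b.
Recomputed tag = 0b; claimed = 0b → match.

valid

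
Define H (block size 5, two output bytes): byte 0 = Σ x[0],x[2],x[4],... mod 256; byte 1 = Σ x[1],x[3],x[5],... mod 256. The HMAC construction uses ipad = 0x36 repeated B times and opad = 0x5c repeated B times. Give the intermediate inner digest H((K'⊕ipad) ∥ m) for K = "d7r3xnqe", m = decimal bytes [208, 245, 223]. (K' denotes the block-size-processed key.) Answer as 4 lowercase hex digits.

Key "d7r3xnqe" = 64 37 72 33 78 6e 71 65 is 8 bytes > B = 5, so hash it first: H(key) = bf 3d, then zero-pad to 5 bytes: K' = bf 3d 00 00 00.
K' ⊕ ipad = 89 0b 36 36 36.
Inner input = 89 0b 36 36 36 ∥ d0 f5 df.
Inner hash: even-index sum = 490 mod 256 = 234; odd-index sum = 496 mod 256 = 240 → ea f0.

eaf0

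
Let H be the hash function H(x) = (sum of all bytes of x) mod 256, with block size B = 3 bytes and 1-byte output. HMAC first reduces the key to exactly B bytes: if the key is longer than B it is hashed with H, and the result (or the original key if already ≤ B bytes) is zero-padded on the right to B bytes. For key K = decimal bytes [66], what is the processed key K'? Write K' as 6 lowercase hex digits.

Key decimal bytes [66] = 42 is 1 byte ≤ B = 3; zero-pad to 3 bytes: K' = 42 00 00.

420000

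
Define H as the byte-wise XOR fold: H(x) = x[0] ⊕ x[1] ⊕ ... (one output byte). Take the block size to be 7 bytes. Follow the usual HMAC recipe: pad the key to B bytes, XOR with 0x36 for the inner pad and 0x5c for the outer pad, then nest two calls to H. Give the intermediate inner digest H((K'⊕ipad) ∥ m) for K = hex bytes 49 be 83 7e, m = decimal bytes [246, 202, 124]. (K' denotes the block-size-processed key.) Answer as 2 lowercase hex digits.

Key hex bytes 49 be 83 7e is 4 bytes ≤ B = 7; zero-pad to 7 bytes: K' = 49 be 83 7e 00 00 00.
K' ⊕ ipad = 7f 88 b5 48 36 36 36.
Inner input = 7f 88 b5 48 36 36 36 ∥ f6 ca 7c.
Inner hash: XOR 7f⊕88⊕b5⊕48⊕36⊕36⊕36⊕f6⊕ca⊕7c = 7c.

7c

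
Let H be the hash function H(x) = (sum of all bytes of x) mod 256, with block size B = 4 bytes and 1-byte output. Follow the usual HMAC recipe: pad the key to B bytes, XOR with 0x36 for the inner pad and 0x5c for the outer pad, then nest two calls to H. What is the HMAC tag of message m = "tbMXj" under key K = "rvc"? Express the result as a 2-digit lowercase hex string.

Key "rvc" = 72 76 63 is 3 bytes ≤ B = 4; zero-pad to 4 bytes: K' = 72 76 63 00.
K' ⊕ ipad = 44 40 55 36.  K' ⊕ opad = 2e 2a 3f 5c.
Inner input = (K'⊕ipad) ∥ m = 44 40 55 36 ∥ 74 62 4d 58 6a.
Inner hash: sum = 68+64+85+54+116+98+77+88+106 = 756; mod 256 = 244 → f4.
Outer input = (K'⊕opad) ∥ inner = 2e 2a 3f 5c ∥ f4.
Outer hash (tag): sum = 46+42+63+92+244 = 487; mod 256 = 231 → e7.

e7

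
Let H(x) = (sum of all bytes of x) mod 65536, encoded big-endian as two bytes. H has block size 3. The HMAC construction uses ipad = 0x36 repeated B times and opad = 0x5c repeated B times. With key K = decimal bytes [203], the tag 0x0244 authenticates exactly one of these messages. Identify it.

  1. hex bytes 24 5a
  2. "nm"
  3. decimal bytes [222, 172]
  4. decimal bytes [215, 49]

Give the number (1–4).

3

Key decimal bytes [203] = cb is 1 byte ≤ B = 3; zero-pad to 3 bytes: K' = cb 00 00.
K' ⊕ ipad = fd 36 36; K' ⊕ opad = 97 5c 5c.
m1: inner = H(fd 36 36 24 5a) = 01 e7; tag = H(97 5c 5c 01 e7) = 0237
m2: inner = H(fd 36 36 6e 6d) = 02 44; tag = H(97 5c 5c 02 44) = 0195
m3: inner = H(fd 36 36 de ac) = 02 f3; tag = H(97 5c 5c 02 f3) = 0244 ← matches
m4: inner = H(fd 36 36 d7 31) = 02 71; tag = H(97 5c 5c 02 71) = 01c2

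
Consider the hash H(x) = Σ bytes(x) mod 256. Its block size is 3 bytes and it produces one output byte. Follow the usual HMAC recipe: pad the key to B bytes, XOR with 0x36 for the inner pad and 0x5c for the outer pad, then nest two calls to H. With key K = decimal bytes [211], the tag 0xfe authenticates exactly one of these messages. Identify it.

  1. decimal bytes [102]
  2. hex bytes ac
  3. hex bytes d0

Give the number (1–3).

1

Key decimal bytes [211] = d3 is 1 byte ≤ B = 3; zero-pad to 3 bytes: K' = d3 00 00.
K' ⊕ ipad = e5 36 36; K' ⊕ opad = 8f 5c 5c.
m1: inner = H(e5 36 36 66) = b7; tag = H(8f 5c 5c b7) = fe ← matches
m2: inner = H(e5 36 36 ac) = fd; tag = H(8f 5c 5c fd) = 44
m3: inner = H(e5 36 36 d0) = 21; tag = H(8f 5c 5c 21) = 68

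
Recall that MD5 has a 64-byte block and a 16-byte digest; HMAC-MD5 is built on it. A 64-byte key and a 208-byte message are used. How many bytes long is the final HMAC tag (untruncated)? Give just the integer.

The tag is one MD5 digest: 16 bytes.

16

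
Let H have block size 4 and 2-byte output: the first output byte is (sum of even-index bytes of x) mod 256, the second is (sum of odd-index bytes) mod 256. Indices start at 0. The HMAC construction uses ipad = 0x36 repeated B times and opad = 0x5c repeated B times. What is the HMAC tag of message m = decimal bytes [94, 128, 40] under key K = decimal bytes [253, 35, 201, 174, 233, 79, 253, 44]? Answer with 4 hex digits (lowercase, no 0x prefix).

Key decimal bytes [253, 35, 201, 174, 233, 79, 253, 44] = fd 23 c9 ae e9 4f fd 2c is 8 bytes > B = 4, so hash it first: H(key) = ac 4c, then zero-pad to 4 bytes: K' = ac 4c 00 00.
K' ⊕ ipad = 9a 7a 36 36.  K' ⊕ opad = f0 10 5c 5c.
Inner input = (K'⊕ipad) ∥ m = 9a 7a 36 36 ∥ 5e 80 28.
Inner hash: even-index sum = 342 mod 256 = 86; odd-index sum = 304 mod 256 = 48 → 56 30.
Outer input = (K'⊕opad) ∥ inner = f0 10 5c 5c ∥ 56 30.
Outer hash (tag): even-index sum = 418 mod 256 = 162; odd-index sum = 156 mod 256 = 156 → a2 9c.

a29c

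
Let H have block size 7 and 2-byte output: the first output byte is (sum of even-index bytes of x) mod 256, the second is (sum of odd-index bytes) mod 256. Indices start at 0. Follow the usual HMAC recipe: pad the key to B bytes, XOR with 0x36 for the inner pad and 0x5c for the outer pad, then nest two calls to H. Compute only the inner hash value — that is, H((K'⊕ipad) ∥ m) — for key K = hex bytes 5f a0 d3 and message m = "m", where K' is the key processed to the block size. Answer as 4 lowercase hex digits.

ba6f

Key hex bytes 5f a0 d3 is 3 bytes ≤ B = 7; zero-pad to 7 bytes: K' = 5f a0 d3 00 00 00 00.
K' ⊕ ipad = 69 96 e5 36 36 36 36.
Inner input = 69 96 e5 36 36 36 36 ∥ 6d.
Inner hash: even-index sum = 442 mod 256 = 186; odd-index sum = 367 mod 256 = 111 → ba 6f.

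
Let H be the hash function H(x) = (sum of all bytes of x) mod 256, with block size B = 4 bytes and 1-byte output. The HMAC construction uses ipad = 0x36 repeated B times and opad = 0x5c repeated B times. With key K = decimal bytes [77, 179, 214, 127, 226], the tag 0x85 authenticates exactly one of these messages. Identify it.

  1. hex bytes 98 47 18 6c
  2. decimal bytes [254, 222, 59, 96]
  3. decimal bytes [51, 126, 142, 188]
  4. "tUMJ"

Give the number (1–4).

Key decimal bytes [77, 179, 214, 127, 226] = 4d b3 d6 7f e2 is 5 bytes > B = 4, so hash it first: H(key) = 37, then zero-pad to 4 bytes: K' = 37 00 00 00.
K' ⊕ ipad = 01 36 36 36; K' ⊕ opad = 6b 5c 5c 5c.
m1: inner = H(01 36 36 36 98 47 18 6c) = 06; tag = H(6b 5c 5c 5c 06) = 85 ← matches
m2: inner = H(01 36 36 36 fe de 3b 60) = 1a; tag = H(6b 5c 5c 5c 1a) = 99
m3: inner = H(01 36 36 36 33 7e 8e bc) = 9e; tag = H(6b 5c 5c 5c 9e) = 1d
m4: inner = H(01 36 36 36 74 55 4d 4a) = 03; tag = H(6b 5c 5c 5c 03) = 82

1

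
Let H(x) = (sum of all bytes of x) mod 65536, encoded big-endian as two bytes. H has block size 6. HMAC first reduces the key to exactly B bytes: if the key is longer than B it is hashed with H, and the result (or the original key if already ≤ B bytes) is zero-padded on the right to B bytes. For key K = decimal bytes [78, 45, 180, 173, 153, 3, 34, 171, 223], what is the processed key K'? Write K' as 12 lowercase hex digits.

042400000000

|K| = 9 > B = 6, so first hash the key.
H(K): sum = 78+45+180+173+153+3+34+171+223 = 1060 → 04 24.
Zero-pad H(K) = 04 24 to 6 bytes: K' = 04 24 00 00 00 00.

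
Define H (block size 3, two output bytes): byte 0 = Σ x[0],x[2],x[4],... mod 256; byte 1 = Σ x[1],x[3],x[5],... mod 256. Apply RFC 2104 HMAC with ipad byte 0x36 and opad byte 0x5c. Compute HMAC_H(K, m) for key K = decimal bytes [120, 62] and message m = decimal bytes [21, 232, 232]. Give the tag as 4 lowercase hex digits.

Key decimal bytes [120, 62] = 78 3e is 2 bytes ≤ B = 3; zero-pad to 3 bytes: K' = 78 3e 00.
K' ⊕ ipad = 4e 08 36.  K' ⊕ opad = 24 62 5c.
Inner input = (K'⊕ipad) ∥ m = 4e 08 36 ∥ 15 e8 e8.
Inner hash: even-index sum = 364 mod 256 = 108; odd-index sum = 261 mod 256 = 5 → 6c 05.
Outer input = (K'⊕opad) ∥ inner = 24 62 5c ∥ 6c 05.
Outer hash (tag): even-index sum = 133 mod 256 = 133; odd-index sum = 206 mod 256 = 206 → 85 ce.

85ce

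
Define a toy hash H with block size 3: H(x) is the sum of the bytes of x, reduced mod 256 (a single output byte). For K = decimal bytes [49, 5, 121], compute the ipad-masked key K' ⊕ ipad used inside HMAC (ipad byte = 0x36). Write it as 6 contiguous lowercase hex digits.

07334f

Key decimal bytes [49, 5, 121] = 31 05 79 is exactly B = 3 bytes: K' = 31 05 79.
XOR each byte with 0x36: 31⊕36=07, 05⊕36=33, 79⊕36=4f.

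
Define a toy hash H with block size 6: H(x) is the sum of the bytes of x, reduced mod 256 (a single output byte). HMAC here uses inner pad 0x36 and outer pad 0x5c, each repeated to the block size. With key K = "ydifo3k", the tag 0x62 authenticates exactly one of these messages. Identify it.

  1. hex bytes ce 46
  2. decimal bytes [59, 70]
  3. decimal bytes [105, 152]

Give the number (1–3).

Key "ydifo3k" = 79 64 69 66 6f 33 6b is 7 bytes > B = 6, so hash it first: H(key) = b9, then zero-pad to 6 bytes: K' = b9 00 00 00 00 00.
K' ⊕ ipad = 8f 36 36 36 36 36; K' ⊕ opad = e5 5c 5c 5c 5c 5c.
m1: inner = H(8f 36 36 36 36 36 ce 46) = b1; tag = H(e5 5c 5c 5c 5c 5c b1) = 62 ← matches
m2: inner = H(8f 36 36 36 36 36 3b 46) = 1e; tag = H(e5 5c 5c 5c 5c 5c 1e) = cf
m3: inner = H(8f 36 36 36 36 36 69 98) = 9e; tag = H(e5 5c 5c 5c 5c 5c 9e) = 4f

1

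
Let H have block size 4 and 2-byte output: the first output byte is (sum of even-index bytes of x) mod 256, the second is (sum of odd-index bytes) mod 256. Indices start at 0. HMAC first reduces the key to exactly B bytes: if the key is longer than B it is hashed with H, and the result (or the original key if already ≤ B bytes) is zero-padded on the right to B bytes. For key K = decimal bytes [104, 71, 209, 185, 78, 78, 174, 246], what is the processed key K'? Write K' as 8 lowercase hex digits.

35440000

|K| = 8 > B = 4, so first hash the key.
H(K): even-index sum = 565 mod 256 = 53; odd-index sum = 580 mod 256 = 68 → 35 44.
Zero-pad H(K) = 35 44 to 4 bytes: K' = 35 44 00 00.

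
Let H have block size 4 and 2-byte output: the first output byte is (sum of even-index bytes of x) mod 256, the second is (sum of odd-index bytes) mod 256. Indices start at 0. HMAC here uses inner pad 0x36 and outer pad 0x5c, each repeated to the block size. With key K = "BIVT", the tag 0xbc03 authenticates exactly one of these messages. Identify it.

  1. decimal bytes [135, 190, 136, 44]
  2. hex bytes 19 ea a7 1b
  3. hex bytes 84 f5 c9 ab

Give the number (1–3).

Key "BIVT" = 42 49 56 54 is exactly B = 4 bytes: K' = 42 49 56 54.
K' ⊕ ipad = 74 7f 60 62; K' ⊕ opad = 1e 15 0a 08.
m1: inner = H(74 7f 60 62 87 be 88 2c) = e3 cb; tag = H(1e 15 0a 08 e3 cb) = 0be8
m2: inner = H(74 7f 60 62 19 ea a7 1b) = 94 e6; tag = H(1e 15 0a 08 94 e6) = bc03 ← matches
m3: inner = H(74 7f 60 62 84 f5 c9 ab) = 21 81; tag = H(1e 15 0a 08 21 81) = 499e

2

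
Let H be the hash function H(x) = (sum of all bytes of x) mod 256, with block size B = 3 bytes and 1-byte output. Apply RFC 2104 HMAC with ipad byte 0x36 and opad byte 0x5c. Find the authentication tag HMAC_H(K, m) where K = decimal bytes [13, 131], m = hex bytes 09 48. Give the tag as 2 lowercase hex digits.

03

Key decimal bytes [13, 131] = 0d 83 is 2 bytes ≤ B = 3; zero-pad to 3 bytes: K' = 0d 83 00.
K' ⊕ ipad = 3b b5 36.  K' ⊕ opad = 51 df 5c.
Inner input = (K'⊕ipad) ∥ m = 3b b5 36 ∥ 09 48.
Inner hash: sum = 59+181+54+9+72 = 375; mod 256 = 119 → 77.
Outer input = (K'⊕opad) ∥ inner = 51 df 5c ∥ 77.
Outer hash (tag): sum = 81+223+92+119 = 515; mod 256 = 3 → 03.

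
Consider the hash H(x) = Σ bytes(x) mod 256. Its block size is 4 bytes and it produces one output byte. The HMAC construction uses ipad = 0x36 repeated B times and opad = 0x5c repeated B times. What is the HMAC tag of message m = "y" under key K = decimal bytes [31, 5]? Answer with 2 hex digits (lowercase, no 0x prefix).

95

Key decimal bytes [31, 5] = 1f 05 is 2 bytes ≤ B = 4; zero-pad to 4 bytes: K' = 1f 05 00 00.
K' ⊕ ipad = 29 33 36 36.  K' ⊕ opad = 43 59 5c 5c.
Inner input = (K'⊕ipad) ∥ m = 29 33 36 36 ∥ 79.
Inner hash: sum = 41+51+54+54+121 = 321; mod 256 = 65 → 41.
Outer input = (K'⊕opad) ∥ inner = 43 59 5c 5c ∥ 41.
Outer hash (tag): sum = 67+89+92+92+65 = 405; mod 256 = 149 → 95.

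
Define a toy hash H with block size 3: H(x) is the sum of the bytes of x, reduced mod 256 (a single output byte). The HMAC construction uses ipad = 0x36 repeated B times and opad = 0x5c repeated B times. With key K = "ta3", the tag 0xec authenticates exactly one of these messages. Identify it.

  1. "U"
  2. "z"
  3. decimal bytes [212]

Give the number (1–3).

2

Key "ta3" = 74 61 33 is exactly B = 3 bytes: K' = 74 61 33.
K' ⊕ ipad = 42 57 05; K' ⊕ opad = 28 3d 6f.
m1: inner = H(42 57 05 55) = f3; tag = H(28 3d 6f f3) = c7
m2: inner = H(42 57 05 7a) = 18; tag = H(28 3d 6f 18) = ec ← matches
m3: inner = H(42 57 05 d4) = 72; tag = H(28 3d 6f 72) = 46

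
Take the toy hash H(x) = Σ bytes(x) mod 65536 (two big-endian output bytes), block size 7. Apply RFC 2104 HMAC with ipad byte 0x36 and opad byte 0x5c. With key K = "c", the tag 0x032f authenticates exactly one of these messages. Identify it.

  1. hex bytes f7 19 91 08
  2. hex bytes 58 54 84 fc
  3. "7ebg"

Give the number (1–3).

Key "c" = 63 is 1 byte ≤ B = 7; zero-pad to 7 bytes: K' = 63 00 00 00 00 00 00.
K' ⊕ ipad = 55 36 36 36 36 36 36; K' ⊕ opad = 3f 5c 5c 5c 5c 5c 5c.
m1: inner = H(55 36 36 36 36 36 36 f7 19 91 08) = 03 42; tag = H(3f 5c 5c 5c 5c 5c 5c 03 42) = 02ac
m2: inner = H(55 36 36 36 36 36 36 58 54 84 fc) = 03 c5; tag = H(3f 5c 5c 5c 5c 5c 5c 03 c5) = 032f ← matches
m3: inner = H(55 36 36 36 36 36 36 37 65 62 67) = 02 fe; tag = H(3f 5c 5c 5c 5c 5c 5c 02 fe) = 0367

2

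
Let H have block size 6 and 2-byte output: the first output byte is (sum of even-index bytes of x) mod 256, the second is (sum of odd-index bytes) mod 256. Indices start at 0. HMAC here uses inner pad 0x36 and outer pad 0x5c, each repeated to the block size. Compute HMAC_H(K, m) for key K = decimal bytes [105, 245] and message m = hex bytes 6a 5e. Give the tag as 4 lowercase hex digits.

22ee

Key decimal bytes [105, 245] = 69 f5 is 2 bytes ≤ B = 6; zero-pad to 6 bytes: K' = 69 f5 00 00 00 00.
K' ⊕ ipad = 5f c3 36 36 36 36.  K' ⊕ opad = 35 a9 5c 5c 5c 5c.
Inner input = (K'⊕ipad) ∥ m = 5f c3 36 36 36 36 ∥ 6a 5e.
Inner hash: even-index sum = 309 mod 256 = 53; odd-index sum = 397 mod 256 = 141 → 35 8d.
Outer input = (K'⊕opad) ∥ inner = 35 a9 5c 5c 5c 5c ∥ 35 8d.
Outer hash (tag): even-index sum = 290 mod 256 = 34; odd-index sum = 494 mod 256 = 238 → 22 ee.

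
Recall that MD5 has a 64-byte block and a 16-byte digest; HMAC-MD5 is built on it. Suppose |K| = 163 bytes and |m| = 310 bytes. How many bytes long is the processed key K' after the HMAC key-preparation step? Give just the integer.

Key is 163 > 64 bytes, so it is hashed to 16 bytes then zero-padded to 64: |K'| = 64.

64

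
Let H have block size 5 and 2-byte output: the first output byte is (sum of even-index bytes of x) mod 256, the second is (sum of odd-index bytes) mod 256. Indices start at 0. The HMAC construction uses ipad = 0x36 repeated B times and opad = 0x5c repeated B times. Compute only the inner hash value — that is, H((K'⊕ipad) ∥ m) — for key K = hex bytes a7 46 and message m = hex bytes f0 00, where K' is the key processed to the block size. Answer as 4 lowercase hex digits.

Key hex bytes a7 46 is 2 bytes ≤ B = 5; zero-pad to 5 bytes: K' = a7 46 00 00 00.
K' ⊕ ipad = 91 70 36 36 36.
Inner input = 91 70 36 36 36 ∥ f0 00.
Inner hash: even-index sum = 253 mod 256 = 253; odd-index sum = 406 mod 256 = 150 → fd 96.

fd96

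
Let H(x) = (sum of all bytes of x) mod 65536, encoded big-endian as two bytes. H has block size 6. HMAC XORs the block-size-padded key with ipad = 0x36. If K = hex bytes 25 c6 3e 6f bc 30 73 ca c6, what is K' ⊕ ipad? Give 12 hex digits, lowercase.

32b136363636

Key hex bytes 25 c6 3e 6f bc 30 73 ca c6 is 9 bytes > B = 6, so hash it first: H(key) = 04 87, then zero-pad to 6 bytes: K' = 04 87 00 00 00 00.
XOR each byte with 0x36: 04⊕36=32, 87⊕36=b1, 00⊕36=36, 00⊕36=36, 00⊕36=36, 00⊕36=36.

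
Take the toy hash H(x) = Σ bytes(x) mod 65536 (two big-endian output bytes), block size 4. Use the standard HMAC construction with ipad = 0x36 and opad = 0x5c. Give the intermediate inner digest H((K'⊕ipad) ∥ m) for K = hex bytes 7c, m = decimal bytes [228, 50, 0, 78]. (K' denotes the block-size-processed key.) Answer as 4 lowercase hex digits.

0250

Key hex bytes 7c is 1 byte ≤ B = 4; zero-pad to 4 bytes: K' = 7c 00 00 00.
K' ⊕ ipad = 4a 36 36 36.
Inner input = 4a 36 36 36 ∥ e4 32 00 4e.
Inner hash: sum = 74+54+54+54+228+50+0+78 = 592 → 02 50.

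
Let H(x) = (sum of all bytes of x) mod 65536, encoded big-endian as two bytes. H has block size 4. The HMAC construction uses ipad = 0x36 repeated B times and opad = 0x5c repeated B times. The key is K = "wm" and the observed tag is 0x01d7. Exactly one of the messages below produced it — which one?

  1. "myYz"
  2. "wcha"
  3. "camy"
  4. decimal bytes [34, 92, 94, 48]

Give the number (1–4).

1

Key "wm" = 77 6d is 2 bytes ≤ B = 4; zero-pad to 4 bytes: K' = 77 6d 00 00.
K' ⊕ ipad = 41 5b 36 36; K' ⊕ opad = 2b 31 5c 5c.
m1: inner = H(41 5b 36 36 6d 79 59 7a) = 02 c1; tag = H(2b 31 5c 5c 02 c1) = 01d7 ← matches
m2: inner = H(41 5b 36 36 77 63 68 61) = 02 ab; tag = H(2b 31 5c 5c 02 ab) = 01c1
m3: inner = H(41 5b 36 36 63 61 6d 79) = 02 b2; tag = H(2b 31 5c 5c 02 b2) = 01c8
m4: inner = H(41 5b 36 36 22 5c 5e 30) = 02 14; tag = H(2b 31 5c 5c 02 14) = 012a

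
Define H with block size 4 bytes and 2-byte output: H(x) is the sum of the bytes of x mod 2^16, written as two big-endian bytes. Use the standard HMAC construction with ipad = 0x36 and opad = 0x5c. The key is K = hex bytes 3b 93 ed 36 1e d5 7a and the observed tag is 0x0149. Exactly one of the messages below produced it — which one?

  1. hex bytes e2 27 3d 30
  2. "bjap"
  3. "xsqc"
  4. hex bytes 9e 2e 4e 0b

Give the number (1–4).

Key hex bytes 3b 93 ed 36 1e d5 7a is 7 bytes > B = 4, so hash it first: H(key) = 03 5e, then zero-pad to 4 bytes: K' = 03 5e 00 00.
K' ⊕ ipad = 35 68 36 36; K' ⊕ opad = 5f 02 5c 5c.
m1: inner = H(35 68 36 36 e2 27 3d 30) = 02 7f; tag = H(5f 02 5c 5c 02 7f) = 019a
m2: inner = H(35 68 36 36 62 6a 61 70) = 02 a6; tag = H(5f 02 5c 5c 02 a6) = 01c1
m3: inner = H(35 68 36 36 78 73 71 63) = 02 c8; tag = H(5f 02 5c 5c 02 c8) = 01e3
m4: inner = H(35 68 36 36 9e 2e 4e 0b) = 02 2e; tag = H(5f 02 5c 5c 02 2e) = 0149 ← matches

4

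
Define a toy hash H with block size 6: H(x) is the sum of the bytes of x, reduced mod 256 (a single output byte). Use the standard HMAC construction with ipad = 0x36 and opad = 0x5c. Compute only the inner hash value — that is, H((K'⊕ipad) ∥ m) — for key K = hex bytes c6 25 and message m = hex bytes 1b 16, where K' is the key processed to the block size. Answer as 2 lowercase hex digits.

Key hex bytes c6 25 is 2 bytes ≤ B = 6; zero-pad to 6 bytes: K' = c6 25 00 00 00 00.
K' ⊕ ipad = f0 13 36 36 36 36.
Inner input = f0 13 36 36 36 36 ∥ 1b 16.
Inner hash: sum = 240+19+54+54+54+54+27+22 = 524; mod 256 = 12 → 0c.

0c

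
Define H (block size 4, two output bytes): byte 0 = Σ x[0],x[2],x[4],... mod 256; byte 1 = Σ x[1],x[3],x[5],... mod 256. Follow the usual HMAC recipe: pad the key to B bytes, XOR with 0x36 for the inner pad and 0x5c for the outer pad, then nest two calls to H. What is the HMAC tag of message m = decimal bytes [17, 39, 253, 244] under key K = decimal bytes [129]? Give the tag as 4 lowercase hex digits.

Key decimal bytes [129] = 81 is 1 byte ≤ B = 4; zero-pad to 4 bytes: K' = 81 00 00 00.
K' ⊕ ipad = b7 36 36 36.  K' ⊕ opad = dd 5c 5c 5c.
Inner input = (K'⊕ipad) ∥ m = b7 36 36 36 ∥ 11 27 fd f4.
Inner hash: even-index sum = 507 mod 256 = 251; odd-index sum = 391 mod 256 = 135 → fb 87.
Outer input = (K'⊕opad) ∥ inner = dd 5c 5c 5c ∥ fb 87.
Outer hash (tag): even-index sum = 564 mod 256 = 52; odd-index sum = 319 mod 256 = 63 → 34 3f.

343f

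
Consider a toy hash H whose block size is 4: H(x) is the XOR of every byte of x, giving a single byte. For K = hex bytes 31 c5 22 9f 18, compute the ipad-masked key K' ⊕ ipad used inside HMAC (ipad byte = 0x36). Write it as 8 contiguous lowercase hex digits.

67363636

Key hex bytes 31 c5 22 9f 18 is 5 bytes > B = 4, so hash it first: H(key) = 51, then zero-pad to 4 bytes: K' = 51 00 00 00.
XOR each byte with 0x36: 51⊕36=67, 00⊕36=36, 00⊕36=36, 00⊕36=36.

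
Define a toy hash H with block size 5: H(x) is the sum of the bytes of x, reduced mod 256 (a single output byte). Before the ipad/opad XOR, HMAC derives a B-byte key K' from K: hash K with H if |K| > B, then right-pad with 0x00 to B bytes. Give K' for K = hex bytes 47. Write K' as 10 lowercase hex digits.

Key hex bytes 47 is 1 byte ≤ B = 5; zero-pad to 5 bytes: K' = 47 00 00 00 00.

4700000000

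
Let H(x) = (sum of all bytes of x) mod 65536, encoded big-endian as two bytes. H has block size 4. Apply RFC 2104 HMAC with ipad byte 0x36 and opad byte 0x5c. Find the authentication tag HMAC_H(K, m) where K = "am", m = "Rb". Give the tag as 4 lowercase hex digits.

Key "am" = 61 6d is 2 bytes ≤ B = 4; zero-pad to 4 bytes: K' = 61 6d 00 00.
K' ⊕ ipad = 57 5b 36 36.  K' ⊕ opad = 3d 31 5c 5c.
Inner input = (K'⊕ipad) ∥ m = 57 5b 36 36 ∥ 52 62.
Inner hash: sum = 87+91+54+54+82+98 = 466 → 01 d2.
Outer input = (K'⊕opad) ∥ inner = 3d 31 5c 5c ∥ 01 d2.
Outer hash (tag): sum = 61+49+92+92+1+210 = 505 → 01 f9.

01f9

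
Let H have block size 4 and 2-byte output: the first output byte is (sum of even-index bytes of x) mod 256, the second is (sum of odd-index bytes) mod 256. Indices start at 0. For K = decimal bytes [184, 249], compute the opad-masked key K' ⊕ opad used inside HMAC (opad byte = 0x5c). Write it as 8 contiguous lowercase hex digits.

e4a55c5c

Key decimal bytes [184, 249] = b8 f9 is 2 bytes ≤ B = 4; zero-pad to 4 bytes: K' = b8 f9 00 00.
XOR each byte with 0x5c: b8⊕5c=e4, f9⊕5c=a5, 00⊕5c=5c, 00⊕5c=5c.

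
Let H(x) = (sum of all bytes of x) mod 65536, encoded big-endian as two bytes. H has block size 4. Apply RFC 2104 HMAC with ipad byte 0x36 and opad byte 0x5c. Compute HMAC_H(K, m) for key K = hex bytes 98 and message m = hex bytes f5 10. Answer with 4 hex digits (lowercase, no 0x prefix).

022f

Key hex bytes 98 is 1 byte ≤ B = 4; zero-pad to 4 bytes: K' = 98 00 00 00.
K' ⊕ ipad = ae 36 36 36.  K' ⊕ opad = c4 5c 5c 5c.
Inner input = (K'⊕ipad) ∥ m = ae 36 36 36 ∥ f5 10.
Inner hash: sum = 174+54+54+54+245+16 = 597 → 02 55.
Outer input = (K'⊕opad) ∥ inner = c4 5c 5c 5c ∥ 02 55.
Outer hash (tag): sum = 196+92+92+92+2+85 = 559 → 02 2f.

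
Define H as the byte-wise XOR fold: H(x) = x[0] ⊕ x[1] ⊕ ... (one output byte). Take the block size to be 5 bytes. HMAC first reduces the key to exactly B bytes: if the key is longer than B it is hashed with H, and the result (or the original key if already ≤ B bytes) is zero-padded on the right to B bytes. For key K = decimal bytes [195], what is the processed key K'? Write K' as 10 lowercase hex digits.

c300000000

Key decimal bytes [195] = c3 is 1 byte ≤ B = 5; zero-pad to 5 bytes: K' = c3 00 00 00 00.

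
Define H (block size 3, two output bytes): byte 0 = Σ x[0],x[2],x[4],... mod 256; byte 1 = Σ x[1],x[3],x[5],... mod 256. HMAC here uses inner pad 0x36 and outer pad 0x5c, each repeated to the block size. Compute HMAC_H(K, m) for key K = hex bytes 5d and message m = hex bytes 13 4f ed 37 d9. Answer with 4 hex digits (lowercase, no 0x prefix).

Key hex bytes 5d is 1 byte ≤ B = 3; zero-pad to 3 bytes: K' = 5d 00 00.
K' ⊕ ipad = 6b 36 36.  K' ⊕ opad = 01 5c 5c.
Inner input = (K'⊕ipad) ∥ m = 6b 36 36 ∥ 13 4f ed 37 d9.
Inner hash: even-index sum = 295 mod 256 = 39; odd-index sum = 527 mod 256 = 15 → 27 0f.
Outer input = (K'⊕opad) ∥ inner = 01 5c 5c ∥ 27 0f.
Outer hash (tag): even-index sum = 108 mod 256 = 108; odd-index sum = 131 mod 256 = 131 → 6c 83.

6c83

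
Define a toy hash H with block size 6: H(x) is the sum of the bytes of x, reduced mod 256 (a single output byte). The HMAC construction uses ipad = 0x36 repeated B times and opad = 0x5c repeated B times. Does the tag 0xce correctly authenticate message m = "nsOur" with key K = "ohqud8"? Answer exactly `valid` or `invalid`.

invalid

Key "ohqud8" = 6f 68 71 75 64 38 is exactly B = 6 bytes: K' = 6f 68 71 75 64 38.
K' ⊕ ipad = 59 5e 47 43 52 0e; K' ⊕ opad = 33 34 2d 29 38 64.
Inner hash: sum = 89+94+71+67+82+14+110+115+79+117+114 = 952; mod 256 = 184 → b8.
Outer hash (recomputed tag): sum = 51+52+45+41+56+100+184 = 529; mod 256 = 17 → 11.
Recomputed tag = 11; claimed = ce → mismatch.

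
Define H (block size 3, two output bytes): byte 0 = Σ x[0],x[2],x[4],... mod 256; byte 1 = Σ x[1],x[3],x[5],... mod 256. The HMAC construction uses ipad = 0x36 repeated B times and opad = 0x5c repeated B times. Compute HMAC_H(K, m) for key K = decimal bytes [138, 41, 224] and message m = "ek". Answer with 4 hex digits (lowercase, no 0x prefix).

Key decimal bytes [138, 41, 224] = 8a 29 e0 is exactly B = 3 bytes: K' = 8a 29 e0.
K' ⊕ ipad = bc 1f d6.  K' ⊕ opad = d6 75 bc.
Inner input = (K'⊕ipad) ∥ m = bc 1f d6 ∥ 65 6b.
Inner hash: even-index sum = 509 mod 256 = 253; odd-index sum = 132 mod 256 = 132 → fd 84.
Outer input = (K'⊕opad) ∥ inner = d6 75 bc ∥ fd 84.
Outer hash (tag): even-index sum = 534 mod 256 = 22; odd-index sum = 370 mod 256 = 114 → 16 72.

1672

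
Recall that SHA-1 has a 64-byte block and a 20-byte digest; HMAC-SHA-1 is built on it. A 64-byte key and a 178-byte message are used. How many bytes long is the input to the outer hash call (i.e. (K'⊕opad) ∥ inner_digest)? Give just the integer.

84

Key is 64 ≤ 64 bytes, zero-padded: |K'| = 64.
Outer input = (K'⊕opad) ∥ H(inner) → 64 + 20 = 84 bytes.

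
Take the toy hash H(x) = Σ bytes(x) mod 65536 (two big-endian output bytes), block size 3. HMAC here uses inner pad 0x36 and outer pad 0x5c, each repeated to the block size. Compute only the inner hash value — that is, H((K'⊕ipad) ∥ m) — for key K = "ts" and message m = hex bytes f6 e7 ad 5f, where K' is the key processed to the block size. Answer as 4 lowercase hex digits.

Key "ts" = 74 73 is 2 bytes ≤ B = 3; zero-pad to 3 bytes: K' = 74 73 00.
K' ⊕ ipad = 42 45 36.
Inner input = 42 45 36 ∥ f6 e7 ad 5f.
Inner hash: sum = 66+69+54+246+231+173+95 = 934 → 03 a6.

03a6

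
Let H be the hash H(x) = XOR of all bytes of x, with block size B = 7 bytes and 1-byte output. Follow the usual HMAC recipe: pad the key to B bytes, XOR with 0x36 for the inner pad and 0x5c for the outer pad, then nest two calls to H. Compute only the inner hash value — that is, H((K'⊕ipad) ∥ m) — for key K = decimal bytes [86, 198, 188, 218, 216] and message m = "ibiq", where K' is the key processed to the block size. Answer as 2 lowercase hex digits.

0b

Key decimal bytes [86, 198, 188, 218, 216] = 56 c6 bc da d8 is 5 bytes ≤ B = 7; zero-pad to 7 bytes: K' = 56 c6 bc da d8 00 00.
K' ⊕ ipad = 60 f0 8a ec ee 36 36.
Inner input = 60 f0 8a ec ee 36 36 ∥ 69 62 69 71.
Inner hash: XOR 60⊕f0⊕8a⊕ec⊕ee⊕36⊕36⊕69⊕62⊕69⊕71 = 0b.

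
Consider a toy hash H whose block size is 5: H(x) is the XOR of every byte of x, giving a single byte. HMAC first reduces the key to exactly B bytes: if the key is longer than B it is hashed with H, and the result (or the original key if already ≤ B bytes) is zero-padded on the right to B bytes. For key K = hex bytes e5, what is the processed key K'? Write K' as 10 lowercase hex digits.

e500000000

Key hex bytes e5 is 1 byte ≤ B = 5; zero-pad to 5 bytes: K' = e5 00 00 00 00.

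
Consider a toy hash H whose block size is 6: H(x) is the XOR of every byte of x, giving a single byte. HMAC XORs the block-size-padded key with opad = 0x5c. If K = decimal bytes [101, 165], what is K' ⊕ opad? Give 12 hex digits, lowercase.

Key decimal bytes [101, 165] = 65 a5 is 2 bytes ≤ B = 6; zero-pad to 6 bytes: K' = 65 a5 00 00 00 00.
XOR each byte with 0x5c: 65⊕5c=39, a5⊕5c=f9, 00⊕5c=5c, 00⊕5c=5c, 00⊕5c=5c, 00⊕5c=5c.

39f95c5c5c5c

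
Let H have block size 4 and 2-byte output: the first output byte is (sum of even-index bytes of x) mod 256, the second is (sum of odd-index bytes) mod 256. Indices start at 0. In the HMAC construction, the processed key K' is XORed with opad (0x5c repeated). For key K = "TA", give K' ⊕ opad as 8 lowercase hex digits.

Key "TA" = 54 41 is 2 bytes ≤ B = 4; zero-pad to 4 bytes: K' = 54 41 00 00.
XOR each byte with 0x5c: 54⊕5c=08, 41⊕5c=1d, 00⊕5c=5c, 00⊕5c=5c.

081d5c5c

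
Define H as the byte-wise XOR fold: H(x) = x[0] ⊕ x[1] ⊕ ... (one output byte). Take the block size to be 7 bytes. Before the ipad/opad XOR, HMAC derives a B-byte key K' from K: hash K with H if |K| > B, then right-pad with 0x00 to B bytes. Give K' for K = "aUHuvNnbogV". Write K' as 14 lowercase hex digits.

|K| = 11 > B = 7, so first hash the key.
H(K): XOR 61⊕55⊕48⊕75⊕76⊕4e⊕6e⊕62⊕6f⊕67⊕56 = 63.
Zero-pad H(K) = 63 to 7 bytes: K' = 63 00 00 00 00 00 00.

63000000000000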